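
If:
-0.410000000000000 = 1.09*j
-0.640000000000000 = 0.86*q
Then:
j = -0.38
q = -0.74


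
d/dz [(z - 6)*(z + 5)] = 2*z - 1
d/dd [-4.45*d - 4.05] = -4.45000000000000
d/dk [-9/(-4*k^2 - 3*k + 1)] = 9*(-8*k - 3)/(4*k^2 + 3*k - 1)^2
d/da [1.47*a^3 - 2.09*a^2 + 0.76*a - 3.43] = 4.41*a^2 - 4.18*a + 0.76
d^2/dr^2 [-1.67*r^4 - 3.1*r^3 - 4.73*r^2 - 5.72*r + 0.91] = -20.04*r^2 - 18.6*r - 9.46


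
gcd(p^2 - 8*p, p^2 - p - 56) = p - 8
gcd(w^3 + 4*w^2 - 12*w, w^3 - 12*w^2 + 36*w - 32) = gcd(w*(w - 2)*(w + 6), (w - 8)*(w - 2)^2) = w - 2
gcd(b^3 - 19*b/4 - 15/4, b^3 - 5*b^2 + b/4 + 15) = b^2 - b - 15/4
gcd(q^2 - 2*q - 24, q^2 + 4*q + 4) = 1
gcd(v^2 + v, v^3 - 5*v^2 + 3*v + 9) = v + 1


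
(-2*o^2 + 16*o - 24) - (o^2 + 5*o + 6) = -3*o^2 + 11*o - 30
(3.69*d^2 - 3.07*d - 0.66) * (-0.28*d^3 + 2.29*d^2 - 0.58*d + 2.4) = -1.0332*d^5 + 9.3097*d^4 - 8.9857*d^3 + 9.1252*d^2 - 6.9852*d - 1.584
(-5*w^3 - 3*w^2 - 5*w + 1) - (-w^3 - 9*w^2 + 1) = -4*w^3 + 6*w^2 - 5*w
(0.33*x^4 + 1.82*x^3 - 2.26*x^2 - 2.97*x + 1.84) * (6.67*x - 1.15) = 2.2011*x^5 + 11.7599*x^4 - 17.1672*x^3 - 17.2109*x^2 + 15.6883*x - 2.116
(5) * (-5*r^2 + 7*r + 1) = -25*r^2 + 35*r + 5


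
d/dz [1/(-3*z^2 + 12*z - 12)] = 2*(z - 2)/(3*(z^2 - 4*z + 4)^2)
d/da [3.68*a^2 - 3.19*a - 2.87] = 7.36*a - 3.19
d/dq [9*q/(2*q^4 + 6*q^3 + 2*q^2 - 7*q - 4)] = 18*(-3*q^4 - 6*q^3 - q^2 - 2)/(4*q^8 + 24*q^7 + 44*q^6 - 4*q^5 - 96*q^4 - 76*q^3 + 33*q^2 + 56*q + 16)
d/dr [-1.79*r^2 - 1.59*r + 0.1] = -3.58*r - 1.59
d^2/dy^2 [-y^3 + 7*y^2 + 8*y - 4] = 14 - 6*y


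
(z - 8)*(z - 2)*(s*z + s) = s*z^3 - 9*s*z^2 + 6*s*z + 16*s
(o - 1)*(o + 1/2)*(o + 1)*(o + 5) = o^4 + 11*o^3/2 + 3*o^2/2 - 11*o/2 - 5/2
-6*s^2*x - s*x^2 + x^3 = x*(-3*s + x)*(2*s + x)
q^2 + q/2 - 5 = (q - 2)*(q + 5/2)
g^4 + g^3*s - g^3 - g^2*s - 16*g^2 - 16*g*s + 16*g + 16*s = (g - 4)*(g - 1)*(g + 4)*(g + s)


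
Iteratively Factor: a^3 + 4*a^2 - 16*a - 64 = (a + 4)*(a^2 - 16) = (a - 4)*(a + 4)*(a + 4)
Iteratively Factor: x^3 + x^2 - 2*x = (x - 1)*(x^2 + 2*x) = (x - 1)*(x + 2)*(x)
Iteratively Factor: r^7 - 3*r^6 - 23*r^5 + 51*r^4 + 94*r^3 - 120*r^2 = (r)*(r^6 - 3*r^5 - 23*r^4 + 51*r^3 + 94*r^2 - 120*r) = r^2*(r^5 - 3*r^4 - 23*r^3 + 51*r^2 + 94*r - 120) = r^2*(r - 1)*(r^4 - 2*r^3 - 25*r^2 + 26*r + 120) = r^2*(r - 3)*(r - 1)*(r^3 + r^2 - 22*r - 40) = r^2*(r - 3)*(r - 1)*(r + 4)*(r^2 - 3*r - 10) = r^2*(r - 3)*(r - 1)*(r + 2)*(r + 4)*(r - 5)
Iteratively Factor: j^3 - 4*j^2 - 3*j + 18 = (j - 3)*(j^2 - j - 6) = (j - 3)*(j + 2)*(j - 3)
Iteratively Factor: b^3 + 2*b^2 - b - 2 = (b - 1)*(b^2 + 3*b + 2) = (b - 1)*(b + 2)*(b + 1)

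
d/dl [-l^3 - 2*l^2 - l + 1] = -3*l^2 - 4*l - 1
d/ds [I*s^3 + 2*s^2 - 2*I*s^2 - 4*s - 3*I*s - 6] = 3*I*s^2 + 4*s*(1 - I) - 4 - 3*I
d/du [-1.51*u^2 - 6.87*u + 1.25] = -3.02*u - 6.87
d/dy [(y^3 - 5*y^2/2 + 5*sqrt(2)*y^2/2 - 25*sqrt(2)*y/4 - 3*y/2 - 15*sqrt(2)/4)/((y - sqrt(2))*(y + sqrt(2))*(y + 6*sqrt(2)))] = (10*y^4 + 14*sqrt(2)*y^4 - 4*y^3 + 50*sqrt(2)*y^3 - 83*sqrt(2)*y^2 + 320*y^2 - 120*y + 240*sqrt(2)*y + 42*sqrt(2) + 600)/(4*(y^6 + 12*sqrt(2)*y^5 + 68*y^4 - 48*sqrt(2)*y^3 - 284*y^2 + 48*sqrt(2)*y + 288))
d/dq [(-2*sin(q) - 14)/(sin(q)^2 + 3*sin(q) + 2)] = 2*(sin(q)^2 + 14*sin(q) + 19)*cos(q)/(sin(q)^2 + 3*sin(q) + 2)^2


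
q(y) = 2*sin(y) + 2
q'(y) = 2*cos(y)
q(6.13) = 1.69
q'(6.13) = 1.98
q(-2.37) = 0.61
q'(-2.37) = -1.43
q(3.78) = 0.81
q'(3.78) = -1.61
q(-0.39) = 1.24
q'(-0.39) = 1.85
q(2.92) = 2.44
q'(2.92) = -1.95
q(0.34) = 2.67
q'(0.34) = 1.89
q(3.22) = 1.84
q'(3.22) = -1.99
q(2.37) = 3.39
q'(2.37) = -1.43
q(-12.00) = 3.07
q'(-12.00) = 1.69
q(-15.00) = 0.70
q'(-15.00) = -1.52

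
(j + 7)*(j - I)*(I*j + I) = I*j^3 + j^2 + 8*I*j^2 + 8*j + 7*I*j + 7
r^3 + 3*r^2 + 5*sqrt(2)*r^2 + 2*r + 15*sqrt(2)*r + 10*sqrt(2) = (r + 1)*(r + 2)*(r + 5*sqrt(2))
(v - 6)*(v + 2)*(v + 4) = v^3 - 28*v - 48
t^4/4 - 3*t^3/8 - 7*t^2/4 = t^2*(t/4 + 1/2)*(t - 7/2)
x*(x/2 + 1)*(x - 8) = x^3/2 - 3*x^2 - 8*x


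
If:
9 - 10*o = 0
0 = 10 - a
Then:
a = 10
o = 9/10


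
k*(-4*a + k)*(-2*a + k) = 8*a^2*k - 6*a*k^2 + k^3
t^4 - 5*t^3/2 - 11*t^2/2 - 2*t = t*(t - 4)*(t + 1/2)*(t + 1)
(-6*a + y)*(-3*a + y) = 18*a^2 - 9*a*y + y^2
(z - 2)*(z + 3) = z^2 + z - 6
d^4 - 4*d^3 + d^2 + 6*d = d*(d - 3)*(d - 2)*(d + 1)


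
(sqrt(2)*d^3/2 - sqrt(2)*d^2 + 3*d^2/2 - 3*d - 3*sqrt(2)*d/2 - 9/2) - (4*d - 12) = sqrt(2)*d^3/2 - sqrt(2)*d^2 + 3*d^2/2 - 7*d - 3*sqrt(2)*d/2 + 15/2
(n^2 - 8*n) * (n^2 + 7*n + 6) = n^4 - n^3 - 50*n^2 - 48*n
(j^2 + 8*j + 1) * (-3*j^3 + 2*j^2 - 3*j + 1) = -3*j^5 - 22*j^4 + 10*j^3 - 21*j^2 + 5*j + 1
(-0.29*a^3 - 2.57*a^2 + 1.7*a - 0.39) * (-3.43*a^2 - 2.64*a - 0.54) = 0.9947*a^5 + 9.5807*a^4 + 1.1104*a^3 - 1.7625*a^2 + 0.1116*a + 0.2106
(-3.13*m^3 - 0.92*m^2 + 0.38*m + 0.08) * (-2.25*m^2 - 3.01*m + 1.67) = 7.0425*m^5 + 11.4913*m^4 - 3.3129*m^3 - 2.8602*m^2 + 0.3938*m + 0.1336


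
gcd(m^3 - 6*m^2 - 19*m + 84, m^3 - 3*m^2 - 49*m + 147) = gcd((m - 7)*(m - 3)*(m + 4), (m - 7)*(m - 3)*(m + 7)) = m^2 - 10*m + 21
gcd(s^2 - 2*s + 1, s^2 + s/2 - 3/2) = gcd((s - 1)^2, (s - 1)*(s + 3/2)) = s - 1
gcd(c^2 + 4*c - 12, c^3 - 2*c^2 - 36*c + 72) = c^2 + 4*c - 12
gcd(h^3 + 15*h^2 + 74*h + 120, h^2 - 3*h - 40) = h + 5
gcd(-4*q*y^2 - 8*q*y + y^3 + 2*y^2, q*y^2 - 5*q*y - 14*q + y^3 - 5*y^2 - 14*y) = y + 2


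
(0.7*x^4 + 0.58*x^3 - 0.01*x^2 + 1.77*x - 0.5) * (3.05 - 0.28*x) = -0.196*x^5 + 1.9726*x^4 + 1.7718*x^3 - 0.5261*x^2 + 5.5385*x - 1.525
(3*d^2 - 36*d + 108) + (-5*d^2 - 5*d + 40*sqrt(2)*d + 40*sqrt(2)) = -2*d^2 - 41*d + 40*sqrt(2)*d + 40*sqrt(2) + 108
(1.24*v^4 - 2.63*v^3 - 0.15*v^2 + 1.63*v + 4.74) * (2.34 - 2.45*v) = -3.038*v^5 + 9.3451*v^4 - 5.7867*v^3 - 4.3445*v^2 - 7.7988*v + 11.0916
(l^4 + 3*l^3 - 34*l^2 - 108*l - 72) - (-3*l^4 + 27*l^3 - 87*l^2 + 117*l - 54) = 4*l^4 - 24*l^3 + 53*l^2 - 225*l - 18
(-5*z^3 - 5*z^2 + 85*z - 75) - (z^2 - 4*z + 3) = -5*z^3 - 6*z^2 + 89*z - 78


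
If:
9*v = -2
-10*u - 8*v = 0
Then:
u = 8/45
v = -2/9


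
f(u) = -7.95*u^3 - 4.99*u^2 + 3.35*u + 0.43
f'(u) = -23.85*u^2 - 9.98*u + 3.35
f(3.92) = -541.99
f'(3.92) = -402.26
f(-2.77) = 121.83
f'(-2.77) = -152.00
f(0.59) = -0.96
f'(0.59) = -10.84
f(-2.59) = 96.40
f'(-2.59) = -130.79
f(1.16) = -14.81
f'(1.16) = -40.32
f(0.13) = 0.76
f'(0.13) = 1.65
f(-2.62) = 100.38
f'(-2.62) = -134.22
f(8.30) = -4861.23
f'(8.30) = -1722.51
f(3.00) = -249.08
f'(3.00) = -241.24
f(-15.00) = 25658.68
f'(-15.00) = -5213.20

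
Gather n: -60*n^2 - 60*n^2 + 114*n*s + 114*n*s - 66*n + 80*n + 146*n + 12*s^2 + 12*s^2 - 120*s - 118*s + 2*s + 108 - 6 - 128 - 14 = -120*n^2 + n*(228*s + 160) + 24*s^2 - 236*s - 40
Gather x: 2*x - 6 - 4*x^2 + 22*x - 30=-4*x^2 + 24*x - 36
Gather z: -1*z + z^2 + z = z^2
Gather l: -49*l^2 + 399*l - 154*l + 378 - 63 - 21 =-49*l^2 + 245*l + 294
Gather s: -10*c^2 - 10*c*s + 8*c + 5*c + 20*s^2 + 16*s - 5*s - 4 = -10*c^2 + 13*c + 20*s^2 + s*(11 - 10*c) - 4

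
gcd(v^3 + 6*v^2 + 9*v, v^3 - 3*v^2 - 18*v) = v^2 + 3*v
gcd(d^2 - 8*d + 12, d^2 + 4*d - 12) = d - 2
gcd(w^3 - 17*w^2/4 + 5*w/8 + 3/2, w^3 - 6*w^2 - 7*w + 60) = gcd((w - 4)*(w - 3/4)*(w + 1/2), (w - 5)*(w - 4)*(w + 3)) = w - 4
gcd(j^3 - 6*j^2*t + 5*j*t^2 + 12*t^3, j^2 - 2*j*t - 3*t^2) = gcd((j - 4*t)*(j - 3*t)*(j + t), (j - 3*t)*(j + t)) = -j^2 + 2*j*t + 3*t^2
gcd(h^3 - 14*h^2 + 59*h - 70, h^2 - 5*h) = h - 5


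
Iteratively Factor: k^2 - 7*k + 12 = (k - 3)*(k - 4)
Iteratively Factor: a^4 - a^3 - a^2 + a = (a - 1)*(a^3 - a) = (a - 1)*(a + 1)*(a^2 - a) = (a - 1)^2*(a + 1)*(a)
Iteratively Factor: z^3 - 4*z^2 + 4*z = (z - 2)*(z^2 - 2*z) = (z - 2)^2*(z)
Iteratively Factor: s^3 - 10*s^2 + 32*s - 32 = (s - 4)*(s^2 - 6*s + 8) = (s - 4)^2*(s - 2)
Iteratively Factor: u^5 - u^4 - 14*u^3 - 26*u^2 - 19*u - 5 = (u + 1)*(u^4 - 2*u^3 - 12*u^2 - 14*u - 5) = (u + 1)^2*(u^3 - 3*u^2 - 9*u - 5) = (u - 5)*(u + 1)^2*(u^2 + 2*u + 1) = (u - 5)*(u + 1)^3*(u + 1)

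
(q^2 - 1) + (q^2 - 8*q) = 2*q^2 - 8*q - 1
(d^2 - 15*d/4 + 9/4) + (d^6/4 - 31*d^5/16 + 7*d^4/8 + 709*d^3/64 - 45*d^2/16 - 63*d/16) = d^6/4 - 31*d^5/16 + 7*d^4/8 + 709*d^3/64 - 29*d^2/16 - 123*d/16 + 9/4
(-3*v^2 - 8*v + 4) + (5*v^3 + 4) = 5*v^3 - 3*v^2 - 8*v + 8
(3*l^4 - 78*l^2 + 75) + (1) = 3*l^4 - 78*l^2 + 76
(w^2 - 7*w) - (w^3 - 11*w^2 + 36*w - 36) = -w^3 + 12*w^2 - 43*w + 36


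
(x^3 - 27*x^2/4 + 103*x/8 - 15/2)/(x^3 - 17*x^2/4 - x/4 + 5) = (x - 3/2)/(x + 1)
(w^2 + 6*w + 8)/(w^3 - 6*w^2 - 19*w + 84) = (w + 2)/(w^2 - 10*w + 21)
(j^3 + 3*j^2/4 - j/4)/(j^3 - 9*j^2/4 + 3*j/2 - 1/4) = j*(j + 1)/(j^2 - 2*j + 1)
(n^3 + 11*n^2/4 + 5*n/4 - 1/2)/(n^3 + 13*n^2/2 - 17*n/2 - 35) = (4*n^2 + 3*n - 1)/(2*(2*n^2 + 9*n - 35))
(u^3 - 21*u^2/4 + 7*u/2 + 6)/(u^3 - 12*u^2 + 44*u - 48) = (u + 3/4)/(u - 6)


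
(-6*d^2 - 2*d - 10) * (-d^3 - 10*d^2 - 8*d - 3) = 6*d^5 + 62*d^4 + 78*d^3 + 134*d^2 + 86*d + 30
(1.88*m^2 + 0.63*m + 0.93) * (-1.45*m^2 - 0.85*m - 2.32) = -2.726*m^4 - 2.5115*m^3 - 6.2456*m^2 - 2.2521*m - 2.1576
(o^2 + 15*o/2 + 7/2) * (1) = o^2 + 15*o/2 + 7/2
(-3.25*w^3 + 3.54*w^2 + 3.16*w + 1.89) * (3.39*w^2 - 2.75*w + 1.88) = -11.0175*w^5 + 20.9381*w^4 - 5.1326*w^3 + 4.3723*w^2 + 0.743300000000001*w + 3.5532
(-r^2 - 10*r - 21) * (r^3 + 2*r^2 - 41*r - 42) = -r^5 - 12*r^4 + 410*r^2 + 1281*r + 882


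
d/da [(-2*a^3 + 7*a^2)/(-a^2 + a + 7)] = a*(-a*(2*a - 7)*(2*a - 1) + 2*(7 - 3*a)*(-a^2 + a + 7))/(-a^2 + a + 7)^2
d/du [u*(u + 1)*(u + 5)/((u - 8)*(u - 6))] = (u^4 - 28*u^3 + 55*u^2 + 576*u + 240)/(u^4 - 28*u^3 + 292*u^2 - 1344*u + 2304)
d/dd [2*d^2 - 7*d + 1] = 4*d - 7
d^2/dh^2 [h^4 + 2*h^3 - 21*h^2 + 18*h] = 12*h^2 + 12*h - 42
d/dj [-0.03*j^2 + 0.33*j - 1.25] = 0.33 - 0.06*j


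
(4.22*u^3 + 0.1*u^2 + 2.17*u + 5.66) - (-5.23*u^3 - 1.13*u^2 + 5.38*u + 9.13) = 9.45*u^3 + 1.23*u^2 - 3.21*u - 3.47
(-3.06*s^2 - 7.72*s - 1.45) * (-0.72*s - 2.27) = 2.2032*s^3 + 12.5046*s^2 + 18.5684*s + 3.2915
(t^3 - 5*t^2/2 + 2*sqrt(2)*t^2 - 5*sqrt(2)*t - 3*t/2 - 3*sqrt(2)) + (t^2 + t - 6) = t^3 - 3*t^2/2 + 2*sqrt(2)*t^2 - 5*sqrt(2)*t - t/2 - 6 - 3*sqrt(2)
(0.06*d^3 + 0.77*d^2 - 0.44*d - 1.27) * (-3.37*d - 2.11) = -0.2022*d^4 - 2.7215*d^3 - 0.1419*d^2 + 5.2083*d + 2.6797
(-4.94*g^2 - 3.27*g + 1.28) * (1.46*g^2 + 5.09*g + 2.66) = -7.2124*g^4 - 29.9188*g^3 - 27.9159*g^2 - 2.183*g + 3.4048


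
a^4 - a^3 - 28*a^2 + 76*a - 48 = (a - 4)*(a - 2)*(a - 1)*(a + 6)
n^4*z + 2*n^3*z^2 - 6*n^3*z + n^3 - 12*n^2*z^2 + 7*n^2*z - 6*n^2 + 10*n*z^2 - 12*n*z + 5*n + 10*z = (n - 5)*(n - 1)*(n + 2*z)*(n*z + 1)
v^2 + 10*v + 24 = (v + 4)*(v + 6)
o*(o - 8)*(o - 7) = o^3 - 15*o^2 + 56*o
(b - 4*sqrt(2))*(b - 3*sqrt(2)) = b^2 - 7*sqrt(2)*b + 24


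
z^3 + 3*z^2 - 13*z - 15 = (z - 3)*(z + 1)*(z + 5)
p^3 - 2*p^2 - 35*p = p*(p - 7)*(p + 5)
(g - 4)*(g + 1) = g^2 - 3*g - 4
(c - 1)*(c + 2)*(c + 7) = c^3 + 8*c^2 + 5*c - 14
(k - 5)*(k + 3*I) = k^2 - 5*k + 3*I*k - 15*I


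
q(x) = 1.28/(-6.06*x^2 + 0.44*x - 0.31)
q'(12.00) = 0.00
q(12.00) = -0.00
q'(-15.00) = -0.00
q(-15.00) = -0.00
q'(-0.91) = -0.45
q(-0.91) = -0.22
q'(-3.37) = -0.01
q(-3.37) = -0.02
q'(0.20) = 11.78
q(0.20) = -2.76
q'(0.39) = 4.88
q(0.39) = -1.21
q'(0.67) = 1.31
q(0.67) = -0.47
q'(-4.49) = -0.00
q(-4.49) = -0.01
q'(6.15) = 0.00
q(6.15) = -0.01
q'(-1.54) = -0.10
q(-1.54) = -0.08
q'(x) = 1.28*(12.12*x - 0.44)/(-6.06*x^2 + 0.44*x - 0.31)^2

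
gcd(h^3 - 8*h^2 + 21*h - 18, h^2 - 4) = h - 2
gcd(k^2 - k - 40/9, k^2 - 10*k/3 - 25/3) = k + 5/3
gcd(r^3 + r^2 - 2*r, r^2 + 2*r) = r^2 + 2*r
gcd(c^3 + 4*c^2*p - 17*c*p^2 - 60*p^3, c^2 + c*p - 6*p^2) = c + 3*p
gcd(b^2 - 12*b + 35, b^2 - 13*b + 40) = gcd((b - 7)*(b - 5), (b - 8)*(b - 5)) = b - 5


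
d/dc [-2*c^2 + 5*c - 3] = 5 - 4*c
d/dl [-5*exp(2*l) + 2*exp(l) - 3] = (2 - 10*exp(l))*exp(l)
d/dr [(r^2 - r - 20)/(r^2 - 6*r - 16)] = (-5*r^2 + 8*r - 104)/(r^4 - 12*r^3 + 4*r^2 + 192*r + 256)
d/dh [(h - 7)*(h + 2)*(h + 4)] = 3*h^2 - 2*h - 34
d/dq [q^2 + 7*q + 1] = 2*q + 7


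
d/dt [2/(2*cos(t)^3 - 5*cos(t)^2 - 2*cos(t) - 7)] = 4*(-sin(t) - 10*sin(2*t) + 3*sin(3*t))/(cos(t) + 5*cos(2*t) - cos(3*t) + 19)^2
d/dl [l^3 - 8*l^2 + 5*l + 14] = 3*l^2 - 16*l + 5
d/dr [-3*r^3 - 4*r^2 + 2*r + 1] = -9*r^2 - 8*r + 2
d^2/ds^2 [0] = 0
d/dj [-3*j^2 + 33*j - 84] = 33 - 6*j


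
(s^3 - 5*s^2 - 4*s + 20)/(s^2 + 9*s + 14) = (s^2 - 7*s + 10)/(s + 7)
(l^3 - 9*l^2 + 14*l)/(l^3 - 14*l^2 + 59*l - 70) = l/(l - 5)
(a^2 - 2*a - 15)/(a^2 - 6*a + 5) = (a + 3)/(a - 1)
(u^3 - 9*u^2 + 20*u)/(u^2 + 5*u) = (u^2 - 9*u + 20)/(u + 5)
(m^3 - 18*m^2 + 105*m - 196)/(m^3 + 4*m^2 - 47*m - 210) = (m^2 - 11*m + 28)/(m^2 + 11*m + 30)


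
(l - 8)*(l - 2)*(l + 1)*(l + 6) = l^4 - 3*l^3 - 48*l^2 + 52*l + 96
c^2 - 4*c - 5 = (c - 5)*(c + 1)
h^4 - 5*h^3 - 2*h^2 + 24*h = h*(h - 4)*(h - 3)*(h + 2)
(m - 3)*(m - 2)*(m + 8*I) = m^3 - 5*m^2 + 8*I*m^2 + 6*m - 40*I*m + 48*I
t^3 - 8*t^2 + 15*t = t*(t - 5)*(t - 3)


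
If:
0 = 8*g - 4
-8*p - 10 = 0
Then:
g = 1/2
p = -5/4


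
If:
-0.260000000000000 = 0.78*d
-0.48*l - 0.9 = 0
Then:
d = -0.33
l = -1.88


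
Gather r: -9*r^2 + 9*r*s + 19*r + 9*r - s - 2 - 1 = -9*r^2 + r*(9*s + 28) - s - 3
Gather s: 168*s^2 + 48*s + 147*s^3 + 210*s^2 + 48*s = 147*s^3 + 378*s^2 + 96*s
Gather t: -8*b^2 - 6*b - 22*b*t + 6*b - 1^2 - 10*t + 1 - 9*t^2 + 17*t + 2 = -8*b^2 - 9*t^2 + t*(7 - 22*b) + 2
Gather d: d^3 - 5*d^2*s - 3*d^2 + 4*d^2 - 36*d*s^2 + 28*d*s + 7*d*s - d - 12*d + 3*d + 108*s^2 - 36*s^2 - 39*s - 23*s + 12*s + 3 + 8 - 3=d^3 + d^2*(1 - 5*s) + d*(-36*s^2 + 35*s - 10) + 72*s^2 - 50*s + 8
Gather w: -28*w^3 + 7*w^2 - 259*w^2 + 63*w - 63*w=-28*w^3 - 252*w^2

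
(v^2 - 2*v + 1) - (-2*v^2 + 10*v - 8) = 3*v^2 - 12*v + 9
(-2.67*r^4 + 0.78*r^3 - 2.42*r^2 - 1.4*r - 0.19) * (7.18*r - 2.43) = -19.1706*r^5 + 12.0885*r^4 - 19.271*r^3 - 4.1714*r^2 + 2.0378*r + 0.4617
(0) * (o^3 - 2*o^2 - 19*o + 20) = 0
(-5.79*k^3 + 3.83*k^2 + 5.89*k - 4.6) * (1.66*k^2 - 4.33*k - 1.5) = -9.6114*k^5 + 31.4285*k^4 + 1.8785*k^3 - 38.8847*k^2 + 11.083*k + 6.9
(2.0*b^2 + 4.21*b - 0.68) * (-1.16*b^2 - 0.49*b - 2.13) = -2.32*b^4 - 5.8636*b^3 - 5.5341*b^2 - 8.6341*b + 1.4484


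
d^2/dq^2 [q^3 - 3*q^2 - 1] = 6*q - 6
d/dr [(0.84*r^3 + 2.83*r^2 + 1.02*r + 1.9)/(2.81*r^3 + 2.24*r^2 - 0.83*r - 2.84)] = (-6.0707*r^4 - 7.1268*r^3 - 27.8075*r^2 - 24.5864*r - 1.3198)/(7.8961*r^6 + 12.5888*r^5 + 0.353000000000001*r^4 - 19.6792*r^3 - 12.0343*r^2 + 4.7144*r + 8.0656)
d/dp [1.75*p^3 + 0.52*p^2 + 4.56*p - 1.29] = 5.25*p^2 + 1.04*p + 4.56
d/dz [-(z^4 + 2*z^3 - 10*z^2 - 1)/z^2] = -2*z - 2 - 2/z^3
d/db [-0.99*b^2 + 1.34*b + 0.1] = 1.34 - 1.98*b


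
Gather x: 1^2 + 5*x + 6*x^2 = 6*x^2 + 5*x + 1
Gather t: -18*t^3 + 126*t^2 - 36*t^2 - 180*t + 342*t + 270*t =-18*t^3 + 90*t^2 + 432*t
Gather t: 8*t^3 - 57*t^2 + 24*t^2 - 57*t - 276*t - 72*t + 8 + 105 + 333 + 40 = 8*t^3 - 33*t^2 - 405*t + 486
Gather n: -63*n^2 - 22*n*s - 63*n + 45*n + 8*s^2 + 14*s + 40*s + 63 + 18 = -63*n^2 + n*(-22*s - 18) + 8*s^2 + 54*s + 81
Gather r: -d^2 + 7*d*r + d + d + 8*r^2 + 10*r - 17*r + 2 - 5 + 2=-d^2 + 2*d + 8*r^2 + r*(7*d - 7) - 1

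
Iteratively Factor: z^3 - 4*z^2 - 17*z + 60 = (z - 5)*(z^2 + z - 12) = (z - 5)*(z - 3)*(z + 4)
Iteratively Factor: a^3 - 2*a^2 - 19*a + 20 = (a + 4)*(a^2 - 6*a + 5) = (a - 5)*(a + 4)*(a - 1)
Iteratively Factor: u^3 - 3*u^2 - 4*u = (u - 4)*(u^2 + u) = (u - 4)*(u + 1)*(u)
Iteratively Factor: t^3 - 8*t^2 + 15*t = (t)*(t^2 - 8*t + 15) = t*(t - 5)*(t - 3)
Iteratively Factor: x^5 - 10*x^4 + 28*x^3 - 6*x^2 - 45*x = (x)*(x^4 - 10*x^3 + 28*x^2 - 6*x - 45) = x*(x - 3)*(x^3 - 7*x^2 + 7*x + 15) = x*(x - 5)*(x - 3)*(x^2 - 2*x - 3) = x*(x - 5)*(x - 3)*(x + 1)*(x - 3)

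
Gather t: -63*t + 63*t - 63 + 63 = 0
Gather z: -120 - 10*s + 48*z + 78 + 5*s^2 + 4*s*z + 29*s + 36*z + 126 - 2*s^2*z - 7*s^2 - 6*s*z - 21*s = -2*s^2 - 2*s + z*(-2*s^2 - 2*s + 84) + 84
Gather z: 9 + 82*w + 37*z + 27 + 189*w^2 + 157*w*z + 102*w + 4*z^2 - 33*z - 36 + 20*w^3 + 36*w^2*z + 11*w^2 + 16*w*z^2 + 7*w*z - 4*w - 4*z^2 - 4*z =20*w^3 + 200*w^2 + 16*w*z^2 + 180*w + z*(36*w^2 + 164*w)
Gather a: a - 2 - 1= a - 3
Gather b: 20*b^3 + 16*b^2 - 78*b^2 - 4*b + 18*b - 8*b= 20*b^3 - 62*b^2 + 6*b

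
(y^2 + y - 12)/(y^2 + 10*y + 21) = (y^2 + y - 12)/(y^2 + 10*y + 21)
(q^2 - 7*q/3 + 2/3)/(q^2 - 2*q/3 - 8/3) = (3*q - 1)/(3*q + 4)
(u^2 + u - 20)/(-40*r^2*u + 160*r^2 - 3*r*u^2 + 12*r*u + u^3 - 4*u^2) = (-u - 5)/(40*r^2 + 3*r*u - u^2)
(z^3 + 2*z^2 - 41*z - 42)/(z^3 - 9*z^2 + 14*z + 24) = (z + 7)/(z - 4)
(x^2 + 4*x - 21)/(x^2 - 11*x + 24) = (x + 7)/(x - 8)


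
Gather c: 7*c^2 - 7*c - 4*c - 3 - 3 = 7*c^2 - 11*c - 6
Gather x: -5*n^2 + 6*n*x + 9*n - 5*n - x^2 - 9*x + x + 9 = -5*n^2 + 4*n - x^2 + x*(6*n - 8) + 9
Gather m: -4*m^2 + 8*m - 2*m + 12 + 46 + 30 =-4*m^2 + 6*m + 88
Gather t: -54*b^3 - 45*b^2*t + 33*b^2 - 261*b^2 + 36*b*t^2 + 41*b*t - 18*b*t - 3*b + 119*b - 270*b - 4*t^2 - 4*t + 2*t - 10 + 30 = -54*b^3 - 228*b^2 - 154*b + t^2*(36*b - 4) + t*(-45*b^2 + 23*b - 2) + 20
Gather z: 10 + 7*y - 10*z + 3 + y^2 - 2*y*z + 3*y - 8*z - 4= y^2 + 10*y + z*(-2*y - 18) + 9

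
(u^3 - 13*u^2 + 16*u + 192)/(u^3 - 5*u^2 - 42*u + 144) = (u^2 - 5*u - 24)/(u^2 + 3*u - 18)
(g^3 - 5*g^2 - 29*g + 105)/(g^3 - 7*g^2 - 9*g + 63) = (g + 5)/(g + 3)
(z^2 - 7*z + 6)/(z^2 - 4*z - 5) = (-z^2 + 7*z - 6)/(-z^2 + 4*z + 5)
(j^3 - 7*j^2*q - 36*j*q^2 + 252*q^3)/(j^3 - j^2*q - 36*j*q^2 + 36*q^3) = (-j + 7*q)/(-j + q)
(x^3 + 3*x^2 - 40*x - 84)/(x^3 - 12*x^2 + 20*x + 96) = (x + 7)/(x - 8)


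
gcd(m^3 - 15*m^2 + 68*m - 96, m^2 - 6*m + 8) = m - 4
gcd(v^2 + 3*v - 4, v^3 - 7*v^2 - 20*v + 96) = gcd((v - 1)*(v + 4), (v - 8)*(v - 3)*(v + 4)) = v + 4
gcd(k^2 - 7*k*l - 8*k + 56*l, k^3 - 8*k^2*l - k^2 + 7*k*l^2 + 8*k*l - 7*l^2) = k - 7*l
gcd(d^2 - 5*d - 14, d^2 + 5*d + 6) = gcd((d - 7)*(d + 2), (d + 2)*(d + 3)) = d + 2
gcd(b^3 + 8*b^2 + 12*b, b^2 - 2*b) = b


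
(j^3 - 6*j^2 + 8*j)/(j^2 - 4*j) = j - 2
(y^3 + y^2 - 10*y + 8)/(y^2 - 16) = (y^2 - 3*y + 2)/(y - 4)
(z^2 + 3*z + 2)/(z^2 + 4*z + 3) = (z + 2)/(z + 3)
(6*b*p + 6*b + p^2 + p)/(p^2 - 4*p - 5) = (6*b + p)/(p - 5)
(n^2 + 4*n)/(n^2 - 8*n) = (n + 4)/(n - 8)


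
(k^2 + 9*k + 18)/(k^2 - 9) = (k + 6)/(k - 3)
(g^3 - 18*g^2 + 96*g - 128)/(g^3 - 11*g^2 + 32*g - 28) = (g^2 - 16*g + 64)/(g^2 - 9*g + 14)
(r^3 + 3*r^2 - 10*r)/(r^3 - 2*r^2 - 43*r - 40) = r*(r - 2)/(r^2 - 7*r - 8)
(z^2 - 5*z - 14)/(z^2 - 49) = (z + 2)/(z + 7)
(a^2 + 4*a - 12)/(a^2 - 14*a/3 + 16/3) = 3*(a + 6)/(3*a - 8)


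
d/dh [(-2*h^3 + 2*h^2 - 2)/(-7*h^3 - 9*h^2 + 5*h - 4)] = 2*(16*h^4 - 10*h^3 - 4*h^2 - 26*h + 5)/(49*h^6 + 126*h^5 + 11*h^4 - 34*h^3 + 97*h^2 - 40*h + 16)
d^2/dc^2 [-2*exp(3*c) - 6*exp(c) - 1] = (-18*exp(2*c) - 6)*exp(c)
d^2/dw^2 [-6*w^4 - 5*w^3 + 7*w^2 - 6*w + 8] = -72*w^2 - 30*w + 14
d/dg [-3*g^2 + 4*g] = 4 - 6*g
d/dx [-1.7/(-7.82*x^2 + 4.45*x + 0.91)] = (7.565 - 26.588*x)/(-7.82*x^2 + 4.45*x + 0.91)^2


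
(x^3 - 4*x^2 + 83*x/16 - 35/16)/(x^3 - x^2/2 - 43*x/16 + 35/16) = (4*x - 7)/(4*x + 7)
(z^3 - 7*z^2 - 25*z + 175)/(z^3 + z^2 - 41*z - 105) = (z - 5)/(z + 3)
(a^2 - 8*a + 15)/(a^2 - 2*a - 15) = (a - 3)/(a + 3)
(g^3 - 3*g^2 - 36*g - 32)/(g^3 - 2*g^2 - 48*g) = (g^2 + 5*g + 4)/(g*(g + 6))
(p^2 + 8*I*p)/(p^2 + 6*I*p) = (p + 8*I)/(p + 6*I)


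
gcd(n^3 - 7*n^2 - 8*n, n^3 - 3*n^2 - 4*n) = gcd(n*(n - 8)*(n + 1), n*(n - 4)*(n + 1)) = n^2 + n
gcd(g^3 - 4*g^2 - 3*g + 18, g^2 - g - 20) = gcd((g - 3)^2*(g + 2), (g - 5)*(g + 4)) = 1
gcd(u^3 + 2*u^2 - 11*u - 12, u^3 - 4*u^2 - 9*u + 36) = u - 3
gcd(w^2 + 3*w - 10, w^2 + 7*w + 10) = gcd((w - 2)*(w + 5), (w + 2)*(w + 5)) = w + 5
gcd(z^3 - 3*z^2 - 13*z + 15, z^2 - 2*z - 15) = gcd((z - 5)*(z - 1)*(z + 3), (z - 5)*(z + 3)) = z^2 - 2*z - 15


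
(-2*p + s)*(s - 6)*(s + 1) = -2*p*s^2 + 10*p*s + 12*p + s^3 - 5*s^2 - 6*s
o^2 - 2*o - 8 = (o - 4)*(o + 2)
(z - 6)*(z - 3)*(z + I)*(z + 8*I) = z^4 - 9*z^3 + 9*I*z^3 + 10*z^2 - 81*I*z^2 + 72*z + 162*I*z - 144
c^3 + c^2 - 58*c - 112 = (c - 8)*(c + 2)*(c + 7)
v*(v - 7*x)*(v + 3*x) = v^3 - 4*v^2*x - 21*v*x^2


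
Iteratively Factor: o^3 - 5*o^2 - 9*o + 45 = (o - 3)*(o^2 - 2*o - 15) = (o - 5)*(o - 3)*(o + 3)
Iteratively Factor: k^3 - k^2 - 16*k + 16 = (k - 1)*(k^2 - 16) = (k - 4)*(k - 1)*(k + 4)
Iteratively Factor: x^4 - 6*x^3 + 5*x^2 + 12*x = (x - 3)*(x^3 - 3*x^2 - 4*x) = (x - 4)*(x - 3)*(x^2 + x) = (x - 4)*(x - 3)*(x + 1)*(x)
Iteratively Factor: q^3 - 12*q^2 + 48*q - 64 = (q - 4)*(q^2 - 8*q + 16) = (q - 4)^2*(q - 4)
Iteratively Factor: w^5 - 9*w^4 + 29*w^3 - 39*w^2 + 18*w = (w - 1)*(w^4 - 8*w^3 + 21*w^2 - 18*w) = (w - 2)*(w - 1)*(w^3 - 6*w^2 + 9*w) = (w - 3)*(w - 2)*(w - 1)*(w^2 - 3*w) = w*(w - 3)*(w - 2)*(w - 1)*(w - 3)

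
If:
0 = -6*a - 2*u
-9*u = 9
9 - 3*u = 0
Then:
No Solution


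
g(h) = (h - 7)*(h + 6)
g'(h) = 2*h - 1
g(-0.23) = -41.72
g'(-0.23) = -1.46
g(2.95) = -36.25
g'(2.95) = 4.90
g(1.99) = -40.03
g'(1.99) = 2.98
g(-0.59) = -41.06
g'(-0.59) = -2.18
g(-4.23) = -19.88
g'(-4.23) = -9.46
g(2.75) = -37.19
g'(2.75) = 4.50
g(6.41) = -7.32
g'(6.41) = 11.82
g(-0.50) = -41.25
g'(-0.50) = -2.00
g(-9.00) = 48.00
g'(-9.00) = -19.00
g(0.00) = -42.00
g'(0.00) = -1.00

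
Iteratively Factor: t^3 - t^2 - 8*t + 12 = (t + 3)*(t^2 - 4*t + 4) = (t - 2)*(t + 3)*(t - 2)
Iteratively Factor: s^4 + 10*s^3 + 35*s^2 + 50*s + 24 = (s + 1)*(s^3 + 9*s^2 + 26*s + 24) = (s + 1)*(s + 4)*(s^2 + 5*s + 6) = (s + 1)*(s + 2)*(s + 4)*(s + 3)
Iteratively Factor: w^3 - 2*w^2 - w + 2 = (w + 1)*(w^2 - 3*w + 2) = (w - 1)*(w + 1)*(w - 2)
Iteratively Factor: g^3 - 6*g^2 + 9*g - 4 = (g - 1)*(g^2 - 5*g + 4) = (g - 1)^2*(g - 4)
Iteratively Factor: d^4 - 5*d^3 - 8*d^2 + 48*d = (d - 4)*(d^3 - d^2 - 12*d) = (d - 4)^2*(d^2 + 3*d) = (d - 4)^2*(d + 3)*(d)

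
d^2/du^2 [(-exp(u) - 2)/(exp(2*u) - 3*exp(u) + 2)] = (-exp(4*u) - 11*exp(3*u) + 30*exp(2*u) - 8*exp(u) - 16)*exp(u)/(exp(6*u) - 9*exp(5*u) + 33*exp(4*u) - 63*exp(3*u) + 66*exp(2*u) - 36*exp(u) + 8)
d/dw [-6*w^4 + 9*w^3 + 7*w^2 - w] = -24*w^3 + 27*w^2 + 14*w - 1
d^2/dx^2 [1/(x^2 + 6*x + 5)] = 2*(-x^2 - 6*x + 4*(x + 3)^2 - 5)/(x^2 + 6*x + 5)^3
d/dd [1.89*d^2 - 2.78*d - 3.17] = 3.78*d - 2.78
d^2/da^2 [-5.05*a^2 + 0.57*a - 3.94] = -10.1000000000000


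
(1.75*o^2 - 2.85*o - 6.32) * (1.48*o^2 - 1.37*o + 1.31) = 2.59*o^4 - 6.6155*o^3 - 3.1566*o^2 + 4.9249*o - 8.2792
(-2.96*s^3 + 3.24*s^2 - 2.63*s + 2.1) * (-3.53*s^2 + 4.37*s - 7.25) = 10.4488*s^5 - 24.3724*s^4 + 44.9027*s^3 - 42.3961*s^2 + 28.2445*s - 15.225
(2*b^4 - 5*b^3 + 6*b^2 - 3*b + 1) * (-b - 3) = -2*b^5 - b^4 + 9*b^3 - 15*b^2 + 8*b - 3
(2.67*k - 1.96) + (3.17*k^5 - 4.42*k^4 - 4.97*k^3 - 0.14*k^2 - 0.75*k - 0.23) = 3.17*k^5 - 4.42*k^4 - 4.97*k^3 - 0.14*k^2 + 1.92*k - 2.19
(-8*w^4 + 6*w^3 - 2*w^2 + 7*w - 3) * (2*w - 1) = -16*w^5 + 20*w^4 - 10*w^3 + 16*w^2 - 13*w + 3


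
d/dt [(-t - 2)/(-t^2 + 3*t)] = (-t^2 - 4*t + 6)/(t^2*(t^2 - 6*t + 9))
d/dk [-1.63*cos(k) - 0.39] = 1.63*sin(k)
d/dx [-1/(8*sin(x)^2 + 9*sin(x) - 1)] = (16*sin(x) + 9)*cos(x)/(8*sin(x)^2 + 9*sin(x) - 1)^2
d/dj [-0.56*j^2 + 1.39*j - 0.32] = 1.39 - 1.12*j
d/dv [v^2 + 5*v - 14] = 2*v + 5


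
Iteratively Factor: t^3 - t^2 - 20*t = (t)*(t^2 - t - 20) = t*(t - 5)*(t + 4)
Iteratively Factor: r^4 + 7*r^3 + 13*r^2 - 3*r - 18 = (r + 2)*(r^3 + 5*r^2 + 3*r - 9) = (r + 2)*(r + 3)*(r^2 + 2*r - 3) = (r - 1)*(r + 2)*(r + 3)*(r + 3)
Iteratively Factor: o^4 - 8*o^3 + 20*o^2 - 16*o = (o - 2)*(o^3 - 6*o^2 + 8*o) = (o - 2)^2*(o^2 - 4*o) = (o - 4)*(o - 2)^2*(o)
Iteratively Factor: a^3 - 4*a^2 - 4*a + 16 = (a - 2)*(a^2 - 2*a - 8) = (a - 4)*(a - 2)*(a + 2)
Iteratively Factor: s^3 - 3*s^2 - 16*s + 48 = (s - 3)*(s^2 - 16) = (s - 4)*(s - 3)*(s + 4)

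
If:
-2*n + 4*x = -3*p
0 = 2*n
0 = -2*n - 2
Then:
No Solution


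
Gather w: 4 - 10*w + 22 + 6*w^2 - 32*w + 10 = 6*w^2 - 42*w + 36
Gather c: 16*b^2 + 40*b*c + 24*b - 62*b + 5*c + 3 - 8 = 16*b^2 - 38*b + c*(40*b + 5) - 5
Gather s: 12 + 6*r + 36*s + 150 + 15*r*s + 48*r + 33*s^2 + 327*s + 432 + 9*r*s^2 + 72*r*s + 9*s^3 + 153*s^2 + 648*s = 54*r + 9*s^3 + s^2*(9*r + 186) + s*(87*r + 1011) + 594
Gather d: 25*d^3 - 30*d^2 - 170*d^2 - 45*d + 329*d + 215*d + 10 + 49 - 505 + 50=25*d^3 - 200*d^2 + 499*d - 396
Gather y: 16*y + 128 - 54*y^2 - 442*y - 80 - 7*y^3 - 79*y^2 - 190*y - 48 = -7*y^3 - 133*y^2 - 616*y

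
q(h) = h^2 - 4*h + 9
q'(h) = 2*h - 4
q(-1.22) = 15.37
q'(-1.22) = -6.44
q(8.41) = 46.09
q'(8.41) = 12.82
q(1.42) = 5.34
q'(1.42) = -1.16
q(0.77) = 6.51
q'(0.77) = -2.46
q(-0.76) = 12.62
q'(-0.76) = -5.52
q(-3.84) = 39.11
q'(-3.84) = -11.68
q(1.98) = 5.00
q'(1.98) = -0.04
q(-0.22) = 9.93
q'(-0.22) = -4.44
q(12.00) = 105.00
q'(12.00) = 20.00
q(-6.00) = 69.00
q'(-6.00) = -16.00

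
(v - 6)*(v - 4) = v^2 - 10*v + 24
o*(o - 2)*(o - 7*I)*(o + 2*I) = o^4 - 2*o^3 - 5*I*o^3 + 14*o^2 + 10*I*o^2 - 28*o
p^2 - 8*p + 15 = (p - 5)*(p - 3)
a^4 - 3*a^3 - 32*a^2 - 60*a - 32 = (a - 8)*(a + 1)*(a + 2)^2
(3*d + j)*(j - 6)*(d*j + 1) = 3*d^2*j^2 - 18*d^2*j + d*j^3 - 6*d*j^2 + 3*d*j - 18*d + j^2 - 6*j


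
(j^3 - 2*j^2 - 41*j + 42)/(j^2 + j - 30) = (j^2 - 8*j + 7)/(j - 5)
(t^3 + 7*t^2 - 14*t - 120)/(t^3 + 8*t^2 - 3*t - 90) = (t - 4)/(t - 3)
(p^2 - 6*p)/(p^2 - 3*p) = (p - 6)/(p - 3)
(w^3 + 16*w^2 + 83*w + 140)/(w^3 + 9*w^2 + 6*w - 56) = (w + 5)/(w - 2)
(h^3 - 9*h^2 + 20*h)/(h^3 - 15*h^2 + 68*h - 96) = h*(h - 5)/(h^2 - 11*h + 24)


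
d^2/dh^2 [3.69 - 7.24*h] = 0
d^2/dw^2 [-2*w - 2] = 0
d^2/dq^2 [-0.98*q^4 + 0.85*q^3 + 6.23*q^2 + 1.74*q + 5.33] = -11.76*q^2 + 5.1*q + 12.46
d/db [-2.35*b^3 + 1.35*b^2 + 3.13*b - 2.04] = -7.05*b^2 + 2.7*b + 3.13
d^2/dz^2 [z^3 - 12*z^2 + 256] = 6*z - 24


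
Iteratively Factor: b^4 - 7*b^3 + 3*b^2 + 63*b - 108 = (b - 4)*(b^3 - 3*b^2 - 9*b + 27) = (b - 4)*(b - 3)*(b^2 - 9) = (b - 4)*(b - 3)^2*(b + 3)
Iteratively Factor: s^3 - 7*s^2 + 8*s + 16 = (s - 4)*(s^2 - 3*s - 4) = (s - 4)^2*(s + 1)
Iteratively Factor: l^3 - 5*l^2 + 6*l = (l - 3)*(l^2 - 2*l) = l*(l - 3)*(l - 2)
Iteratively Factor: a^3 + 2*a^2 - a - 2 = (a + 1)*(a^2 + a - 2) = (a + 1)*(a + 2)*(a - 1)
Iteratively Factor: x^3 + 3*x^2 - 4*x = (x - 1)*(x^2 + 4*x) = (x - 1)*(x + 4)*(x)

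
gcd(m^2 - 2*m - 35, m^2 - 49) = m - 7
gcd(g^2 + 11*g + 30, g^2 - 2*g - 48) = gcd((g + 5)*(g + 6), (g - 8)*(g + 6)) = g + 6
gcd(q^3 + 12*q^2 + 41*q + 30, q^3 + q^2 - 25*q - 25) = q^2 + 6*q + 5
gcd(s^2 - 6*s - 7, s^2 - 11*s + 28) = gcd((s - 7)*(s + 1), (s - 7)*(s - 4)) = s - 7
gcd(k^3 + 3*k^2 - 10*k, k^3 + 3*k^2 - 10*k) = k^3 + 3*k^2 - 10*k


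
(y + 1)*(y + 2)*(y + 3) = y^3 + 6*y^2 + 11*y + 6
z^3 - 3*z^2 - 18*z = z*(z - 6)*(z + 3)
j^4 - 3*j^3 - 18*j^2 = j^2*(j - 6)*(j + 3)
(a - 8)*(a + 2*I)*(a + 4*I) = a^3 - 8*a^2 + 6*I*a^2 - 8*a - 48*I*a + 64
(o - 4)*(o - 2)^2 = o^3 - 8*o^2 + 20*o - 16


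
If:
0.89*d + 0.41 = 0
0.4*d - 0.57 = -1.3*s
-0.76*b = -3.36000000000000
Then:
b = 4.42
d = -0.46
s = 0.58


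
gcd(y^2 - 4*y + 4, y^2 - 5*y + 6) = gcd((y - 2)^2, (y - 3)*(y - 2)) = y - 2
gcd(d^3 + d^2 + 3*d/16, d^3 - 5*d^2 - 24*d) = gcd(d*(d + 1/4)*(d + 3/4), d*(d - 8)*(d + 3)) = d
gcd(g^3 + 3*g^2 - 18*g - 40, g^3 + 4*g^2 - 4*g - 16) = g + 2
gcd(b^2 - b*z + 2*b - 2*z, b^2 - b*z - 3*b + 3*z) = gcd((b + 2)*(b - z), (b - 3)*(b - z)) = -b + z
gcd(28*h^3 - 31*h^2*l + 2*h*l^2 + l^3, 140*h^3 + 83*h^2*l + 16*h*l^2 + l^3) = 7*h + l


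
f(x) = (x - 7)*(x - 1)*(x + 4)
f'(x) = (x - 7)*(x - 1) + (x - 7)*(x + 4) + (x - 1)*(x + 4) = 3*x^2 - 8*x - 25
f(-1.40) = 52.42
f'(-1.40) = -7.92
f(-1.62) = 53.75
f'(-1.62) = -4.17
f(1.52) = -15.73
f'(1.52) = -30.23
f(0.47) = 15.47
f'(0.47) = -28.10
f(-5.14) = -84.98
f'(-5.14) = 95.38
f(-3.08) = 37.84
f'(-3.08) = 28.10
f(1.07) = -2.10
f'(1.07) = -30.13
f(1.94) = -28.25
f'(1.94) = -29.23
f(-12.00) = -1976.00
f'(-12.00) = 503.00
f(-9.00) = -800.00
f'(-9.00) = 290.00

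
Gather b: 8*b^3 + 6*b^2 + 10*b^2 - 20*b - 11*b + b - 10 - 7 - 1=8*b^3 + 16*b^2 - 30*b - 18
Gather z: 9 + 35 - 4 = 40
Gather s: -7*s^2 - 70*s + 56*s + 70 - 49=-7*s^2 - 14*s + 21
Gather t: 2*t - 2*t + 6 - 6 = 0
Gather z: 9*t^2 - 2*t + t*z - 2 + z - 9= 9*t^2 - 2*t + z*(t + 1) - 11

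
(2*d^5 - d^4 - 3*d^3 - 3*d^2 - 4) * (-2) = -4*d^5 + 2*d^4 + 6*d^3 + 6*d^2 + 8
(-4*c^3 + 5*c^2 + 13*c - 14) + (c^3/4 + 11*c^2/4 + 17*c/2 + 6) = -15*c^3/4 + 31*c^2/4 + 43*c/2 - 8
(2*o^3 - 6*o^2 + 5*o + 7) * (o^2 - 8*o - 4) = 2*o^5 - 22*o^4 + 45*o^3 - 9*o^2 - 76*o - 28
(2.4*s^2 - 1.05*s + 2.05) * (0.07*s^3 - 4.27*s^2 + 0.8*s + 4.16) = 0.168*s^5 - 10.3215*s^4 + 6.547*s^3 + 0.390500000000001*s^2 - 2.728*s + 8.528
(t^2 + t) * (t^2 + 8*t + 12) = t^4 + 9*t^3 + 20*t^2 + 12*t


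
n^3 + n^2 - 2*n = n*(n - 1)*(n + 2)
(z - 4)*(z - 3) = z^2 - 7*z + 12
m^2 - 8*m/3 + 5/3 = (m - 5/3)*(m - 1)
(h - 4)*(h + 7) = h^2 + 3*h - 28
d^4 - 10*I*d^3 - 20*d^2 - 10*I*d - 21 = (d - 7*I)*(d - 3*I)*(d - I)*(d + I)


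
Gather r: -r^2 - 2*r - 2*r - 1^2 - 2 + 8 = -r^2 - 4*r + 5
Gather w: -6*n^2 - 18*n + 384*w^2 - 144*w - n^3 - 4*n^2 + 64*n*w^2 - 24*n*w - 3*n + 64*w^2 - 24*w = -n^3 - 10*n^2 - 21*n + w^2*(64*n + 448) + w*(-24*n - 168)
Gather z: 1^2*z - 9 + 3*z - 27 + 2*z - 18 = 6*z - 54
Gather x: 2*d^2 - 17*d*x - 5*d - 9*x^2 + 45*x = 2*d^2 - 5*d - 9*x^2 + x*(45 - 17*d)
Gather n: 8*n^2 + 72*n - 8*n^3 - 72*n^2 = -8*n^3 - 64*n^2 + 72*n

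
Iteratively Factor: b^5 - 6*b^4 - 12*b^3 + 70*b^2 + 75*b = (b - 5)*(b^4 - b^3 - 17*b^2 - 15*b) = (b - 5)^2*(b^3 + 4*b^2 + 3*b) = (b - 5)^2*(b + 1)*(b^2 + 3*b) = b*(b - 5)^2*(b + 1)*(b + 3)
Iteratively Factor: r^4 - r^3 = (r)*(r^3 - r^2) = r*(r - 1)*(r^2) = r^2*(r - 1)*(r)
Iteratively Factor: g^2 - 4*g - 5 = (g - 5)*(g + 1)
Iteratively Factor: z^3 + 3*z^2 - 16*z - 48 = (z + 4)*(z^2 - z - 12) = (z + 3)*(z + 4)*(z - 4)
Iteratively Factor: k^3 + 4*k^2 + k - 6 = (k + 3)*(k^2 + k - 2) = (k - 1)*(k + 3)*(k + 2)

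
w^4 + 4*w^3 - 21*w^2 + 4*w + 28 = (w - 2)^2*(w + 1)*(w + 7)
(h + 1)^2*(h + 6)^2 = h^4 + 14*h^3 + 61*h^2 + 84*h + 36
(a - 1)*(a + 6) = a^2 + 5*a - 6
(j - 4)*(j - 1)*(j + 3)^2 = j^4 + j^3 - 17*j^2 - 21*j + 36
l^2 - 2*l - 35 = (l - 7)*(l + 5)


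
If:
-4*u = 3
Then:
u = -3/4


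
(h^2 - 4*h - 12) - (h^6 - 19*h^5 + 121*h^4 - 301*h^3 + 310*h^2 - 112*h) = -h^6 + 19*h^5 - 121*h^4 + 301*h^3 - 309*h^2 + 108*h - 12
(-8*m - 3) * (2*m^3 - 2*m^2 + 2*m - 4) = -16*m^4 + 10*m^3 - 10*m^2 + 26*m + 12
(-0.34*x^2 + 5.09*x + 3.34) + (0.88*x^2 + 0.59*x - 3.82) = 0.54*x^2 + 5.68*x - 0.48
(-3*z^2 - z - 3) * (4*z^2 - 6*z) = -12*z^4 + 14*z^3 - 6*z^2 + 18*z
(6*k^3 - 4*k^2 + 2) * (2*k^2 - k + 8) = 12*k^5 - 14*k^4 + 52*k^3 - 28*k^2 - 2*k + 16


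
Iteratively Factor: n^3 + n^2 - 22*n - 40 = (n - 5)*(n^2 + 6*n + 8) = (n - 5)*(n + 4)*(n + 2)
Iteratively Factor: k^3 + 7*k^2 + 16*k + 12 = (k + 3)*(k^2 + 4*k + 4) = (k + 2)*(k + 3)*(k + 2)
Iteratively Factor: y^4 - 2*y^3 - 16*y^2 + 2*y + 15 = (y - 5)*(y^3 + 3*y^2 - y - 3) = (y - 5)*(y - 1)*(y^2 + 4*y + 3) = (y - 5)*(y - 1)*(y + 3)*(y + 1)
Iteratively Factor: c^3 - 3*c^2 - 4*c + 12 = (c + 2)*(c^2 - 5*c + 6) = (c - 3)*(c + 2)*(c - 2)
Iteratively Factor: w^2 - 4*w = (w - 4)*(w)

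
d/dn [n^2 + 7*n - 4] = 2*n + 7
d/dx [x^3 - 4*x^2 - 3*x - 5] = 3*x^2 - 8*x - 3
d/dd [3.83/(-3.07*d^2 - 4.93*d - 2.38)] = (23.5162*d + 18.8819)/(3.07*d^2 + 4.93*d + 2.38)^2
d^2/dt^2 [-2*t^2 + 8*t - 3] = -4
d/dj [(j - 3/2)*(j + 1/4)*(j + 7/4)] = 3*j^2 + j - 41/16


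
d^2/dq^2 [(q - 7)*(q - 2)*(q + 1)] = 6*q - 16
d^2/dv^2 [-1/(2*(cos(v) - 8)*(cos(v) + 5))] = (4*sin(v)^4 - 171*sin(v)^2 - 435*cos(v)/4 - 9*cos(3*v)/4 + 69)/(2*(cos(v) - 8)^3*(cos(v) + 5)^3)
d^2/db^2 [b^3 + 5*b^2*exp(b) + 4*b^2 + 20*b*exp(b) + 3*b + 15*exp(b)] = 5*b^2*exp(b) + 40*b*exp(b) + 6*b + 65*exp(b) + 8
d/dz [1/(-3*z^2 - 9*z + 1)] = 3*(2*z + 3)/(3*z^2 + 9*z - 1)^2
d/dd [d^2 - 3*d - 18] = 2*d - 3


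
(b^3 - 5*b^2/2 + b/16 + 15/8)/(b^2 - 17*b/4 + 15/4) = (4*b^2 - 5*b - 6)/(4*(b - 3))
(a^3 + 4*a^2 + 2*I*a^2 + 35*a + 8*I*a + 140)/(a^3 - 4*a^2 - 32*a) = (a^2 + 2*I*a + 35)/(a*(a - 8))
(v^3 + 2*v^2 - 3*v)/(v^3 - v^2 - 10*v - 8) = v*(-v^2 - 2*v + 3)/(-v^3 + v^2 + 10*v + 8)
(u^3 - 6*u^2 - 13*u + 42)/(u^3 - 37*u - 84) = (u - 2)/(u + 4)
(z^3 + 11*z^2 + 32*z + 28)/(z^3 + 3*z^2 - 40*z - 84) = (z + 2)/(z - 6)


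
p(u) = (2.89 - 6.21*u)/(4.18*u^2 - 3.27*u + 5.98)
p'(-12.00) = 0.01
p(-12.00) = 0.12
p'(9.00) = 0.02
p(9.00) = -0.17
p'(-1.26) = 0.16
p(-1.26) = 0.64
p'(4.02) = 0.08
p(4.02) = -0.37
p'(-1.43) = 0.16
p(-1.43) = 0.61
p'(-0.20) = -0.47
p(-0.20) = 0.61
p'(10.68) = 0.01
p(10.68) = -0.14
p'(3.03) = 0.12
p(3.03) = -0.46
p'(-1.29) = 0.16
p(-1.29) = 0.64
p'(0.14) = -0.97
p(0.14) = 0.36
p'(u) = (2.89 - 6.21*u)*(3.27 - 8.36*u)/(4.18*u^2 - 3.27*u + 5.98)^2 - 6.21/(4.18*u^2 - 3.27*u + 5.98) = (25.9578*u^2 - 24.1604*u - 27.6855)/(17.4724*u^4 - 27.3372*u^3 + 60.6857*u^2 - 39.1092*u + 35.7604)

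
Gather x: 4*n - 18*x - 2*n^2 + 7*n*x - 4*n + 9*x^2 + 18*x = -2*n^2 + 7*n*x + 9*x^2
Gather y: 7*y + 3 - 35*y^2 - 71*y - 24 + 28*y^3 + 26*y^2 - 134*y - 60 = 28*y^3 - 9*y^2 - 198*y - 81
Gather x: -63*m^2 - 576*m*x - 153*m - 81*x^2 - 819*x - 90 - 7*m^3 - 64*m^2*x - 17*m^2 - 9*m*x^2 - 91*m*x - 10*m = -7*m^3 - 80*m^2 - 163*m + x^2*(-9*m - 81) + x*(-64*m^2 - 667*m - 819) - 90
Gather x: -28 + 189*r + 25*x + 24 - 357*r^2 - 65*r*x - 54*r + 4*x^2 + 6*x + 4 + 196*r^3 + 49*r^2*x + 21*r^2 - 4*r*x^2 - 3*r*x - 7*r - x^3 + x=196*r^3 - 336*r^2 + 128*r - x^3 + x^2*(4 - 4*r) + x*(49*r^2 - 68*r + 32)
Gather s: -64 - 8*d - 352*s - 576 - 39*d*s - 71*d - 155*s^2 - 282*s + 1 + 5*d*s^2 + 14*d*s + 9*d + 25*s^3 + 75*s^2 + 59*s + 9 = -70*d + 25*s^3 + s^2*(5*d - 80) + s*(-25*d - 575) - 630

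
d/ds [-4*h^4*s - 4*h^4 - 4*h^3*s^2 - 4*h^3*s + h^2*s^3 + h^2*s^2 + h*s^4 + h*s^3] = h*(-4*h^3 - 8*h^2*s - 4*h^2 + 3*h*s^2 + 2*h*s + 4*s^3 + 3*s^2)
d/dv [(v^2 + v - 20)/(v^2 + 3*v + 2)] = 2*(v^2 + 22*v + 31)/(v^4 + 6*v^3 + 13*v^2 + 12*v + 4)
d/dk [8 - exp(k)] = -exp(k)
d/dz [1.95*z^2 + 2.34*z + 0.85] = 3.9*z + 2.34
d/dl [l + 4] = 1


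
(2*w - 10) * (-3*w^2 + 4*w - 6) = -6*w^3 + 38*w^2 - 52*w + 60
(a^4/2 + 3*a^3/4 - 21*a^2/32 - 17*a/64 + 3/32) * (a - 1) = a^5/2 + a^4/4 - 45*a^3/32 + 25*a^2/64 + 23*a/64 - 3/32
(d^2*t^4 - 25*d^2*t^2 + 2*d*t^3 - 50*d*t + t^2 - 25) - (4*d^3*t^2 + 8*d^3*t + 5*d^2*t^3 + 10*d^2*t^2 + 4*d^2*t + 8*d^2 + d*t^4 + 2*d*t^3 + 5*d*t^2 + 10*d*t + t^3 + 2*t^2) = -4*d^3*t^2 - 8*d^3*t + d^2*t^4 - 5*d^2*t^3 - 35*d^2*t^2 - 4*d^2*t - 8*d^2 - d*t^4 - 5*d*t^2 - 60*d*t - t^3 - t^2 - 25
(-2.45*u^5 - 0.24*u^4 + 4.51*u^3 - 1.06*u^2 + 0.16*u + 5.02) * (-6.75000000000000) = 16.5375*u^5 + 1.62*u^4 - 30.4425*u^3 + 7.155*u^2 - 1.08*u - 33.885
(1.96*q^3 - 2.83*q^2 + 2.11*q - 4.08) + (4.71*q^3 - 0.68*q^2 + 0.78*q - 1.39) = 6.67*q^3 - 3.51*q^2 + 2.89*q - 5.47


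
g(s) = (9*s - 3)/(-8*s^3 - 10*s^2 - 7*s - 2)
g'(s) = (9*s - 3)*(24*s^2 + 20*s + 7)/(-8*s^3 - 10*s^2 - 7*s - 2)^2 + 9/(-8*s^3 - 10*s^2 - 7*s - 2) = 3*(48*s^3 + 6*s^2 - 20*s - 13)/(64*s^6 + 160*s^5 + 212*s^4 + 172*s^3 + 89*s^2 + 28*s + 4)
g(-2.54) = -0.31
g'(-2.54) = -0.31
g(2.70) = -0.08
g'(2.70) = 0.04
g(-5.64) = -0.05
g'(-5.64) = -0.02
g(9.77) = -0.01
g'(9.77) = 0.00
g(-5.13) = -0.06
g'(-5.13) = -0.03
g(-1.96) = -0.62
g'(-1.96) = -0.83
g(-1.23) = -2.21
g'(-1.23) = -5.08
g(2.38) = -0.10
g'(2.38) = 0.06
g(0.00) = 1.50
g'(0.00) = -9.75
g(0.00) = 1.50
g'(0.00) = -9.75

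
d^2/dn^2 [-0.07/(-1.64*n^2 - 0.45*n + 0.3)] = (-0.376544*n^2 - 0.10332*n + 0.07*(3.28*n + 0.45)*(6.56*n + 0.9) + 0.06888)/(1.64*n^2 + 0.45*n - 0.3)^3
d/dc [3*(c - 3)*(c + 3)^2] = 9*(c - 1)*(c + 3)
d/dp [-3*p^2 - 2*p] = -6*p - 2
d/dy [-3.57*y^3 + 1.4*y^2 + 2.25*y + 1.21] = -10.71*y^2 + 2.8*y + 2.25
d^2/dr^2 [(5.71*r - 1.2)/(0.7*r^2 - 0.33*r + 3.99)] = ((5.4486 - 23.982*r)*(0.7*r^2 - 0.33*r + 3.99) + (1.4*r - 0.33)*(2.8*r - 0.66)*(5.71*r - 1.2))/(0.7*r^2 - 0.33*r + 3.99)^3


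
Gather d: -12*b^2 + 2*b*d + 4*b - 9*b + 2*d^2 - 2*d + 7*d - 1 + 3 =-12*b^2 - 5*b + 2*d^2 + d*(2*b + 5) + 2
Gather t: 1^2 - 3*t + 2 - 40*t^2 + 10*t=-40*t^2 + 7*t + 3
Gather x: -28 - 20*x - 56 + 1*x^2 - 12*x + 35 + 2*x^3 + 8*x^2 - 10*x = 2*x^3 + 9*x^2 - 42*x - 49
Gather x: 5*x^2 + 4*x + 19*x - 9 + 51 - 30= 5*x^2 + 23*x + 12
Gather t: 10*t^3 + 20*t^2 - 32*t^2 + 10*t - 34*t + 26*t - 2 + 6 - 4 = 10*t^3 - 12*t^2 + 2*t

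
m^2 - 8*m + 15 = (m - 5)*(m - 3)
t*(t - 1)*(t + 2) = t^3 + t^2 - 2*t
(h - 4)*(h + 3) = h^2 - h - 12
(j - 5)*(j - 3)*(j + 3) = j^3 - 5*j^2 - 9*j + 45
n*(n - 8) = n^2 - 8*n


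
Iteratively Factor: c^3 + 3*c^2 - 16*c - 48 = (c + 3)*(c^2 - 16) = (c - 4)*(c + 3)*(c + 4)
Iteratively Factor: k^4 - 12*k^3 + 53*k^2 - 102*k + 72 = (k - 4)*(k^3 - 8*k^2 + 21*k - 18) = (k - 4)*(k - 2)*(k^2 - 6*k + 9) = (k - 4)*(k - 3)*(k - 2)*(k - 3)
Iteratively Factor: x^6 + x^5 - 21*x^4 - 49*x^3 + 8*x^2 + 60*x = (x)*(x^5 + x^4 - 21*x^3 - 49*x^2 + 8*x + 60) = x*(x + 2)*(x^4 - x^3 - 19*x^2 - 11*x + 30) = x*(x - 5)*(x + 2)*(x^3 + 4*x^2 + x - 6) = x*(x - 5)*(x + 2)*(x + 3)*(x^2 + x - 2) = x*(x - 5)*(x + 2)^2*(x + 3)*(x - 1)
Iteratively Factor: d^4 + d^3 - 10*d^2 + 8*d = (d - 1)*(d^3 + 2*d^2 - 8*d) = (d - 2)*(d - 1)*(d^2 + 4*d) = (d - 2)*(d - 1)*(d + 4)*(d)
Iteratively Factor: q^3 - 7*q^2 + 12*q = (q - 4)*(q^2 - 3*q) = q*(q - 4)*(q - 3)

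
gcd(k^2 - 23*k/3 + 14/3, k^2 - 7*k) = k - 7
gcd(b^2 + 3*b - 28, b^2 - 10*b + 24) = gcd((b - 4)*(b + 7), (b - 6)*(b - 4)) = b - 4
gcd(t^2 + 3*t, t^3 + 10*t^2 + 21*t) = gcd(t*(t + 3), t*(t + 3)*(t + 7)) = t^2 + 3*t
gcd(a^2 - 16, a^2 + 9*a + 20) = a + 4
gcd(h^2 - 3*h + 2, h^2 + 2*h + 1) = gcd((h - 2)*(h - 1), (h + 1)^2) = 1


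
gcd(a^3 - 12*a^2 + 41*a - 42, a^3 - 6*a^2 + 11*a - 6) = a^2 - 5*a + 6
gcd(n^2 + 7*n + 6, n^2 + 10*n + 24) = n + 6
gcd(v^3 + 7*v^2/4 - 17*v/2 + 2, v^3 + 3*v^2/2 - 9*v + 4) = v^2 + 2*v - 8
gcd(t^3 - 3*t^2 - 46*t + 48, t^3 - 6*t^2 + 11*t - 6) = t - 1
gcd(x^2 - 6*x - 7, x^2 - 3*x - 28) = x - 7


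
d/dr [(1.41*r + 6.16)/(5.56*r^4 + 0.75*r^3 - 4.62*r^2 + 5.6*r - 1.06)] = (-23.5188*r^4 - 139.1134*r^3 - 7.3458*r^2 + 56.9184*r - 35.9906)/(30.9136*r^8 + 8.34*r^7 - 50.8119*r^6 + 55.342*r^5 + 17.9572*r^4 - 53.334*r^3 + 41.1544*r^2 - 11.872*r + 1.1236)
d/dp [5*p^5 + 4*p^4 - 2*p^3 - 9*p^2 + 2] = p*(25*p^3 + 16*p^2 - 6*p - 18)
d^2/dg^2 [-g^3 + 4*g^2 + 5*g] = 8 - 6*g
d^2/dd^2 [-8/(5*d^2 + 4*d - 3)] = 16*(25*d^2 + 20*d - 4*(5*d + 2)^2 - 15)/(5*d^2 + 4*d - 3)^3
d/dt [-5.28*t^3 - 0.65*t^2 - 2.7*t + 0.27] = -15.84*t^2 - 1.3*t - 2.7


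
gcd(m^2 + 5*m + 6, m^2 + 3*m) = m + 3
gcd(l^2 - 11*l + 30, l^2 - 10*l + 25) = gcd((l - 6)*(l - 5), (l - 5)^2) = l - 5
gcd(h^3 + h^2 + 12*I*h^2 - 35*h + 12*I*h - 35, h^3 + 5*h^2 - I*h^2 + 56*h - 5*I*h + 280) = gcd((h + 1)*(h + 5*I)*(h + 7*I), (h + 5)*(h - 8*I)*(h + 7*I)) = h + 7*I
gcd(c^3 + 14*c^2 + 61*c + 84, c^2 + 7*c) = c + 7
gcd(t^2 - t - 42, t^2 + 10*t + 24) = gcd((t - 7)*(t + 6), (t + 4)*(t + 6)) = t + 6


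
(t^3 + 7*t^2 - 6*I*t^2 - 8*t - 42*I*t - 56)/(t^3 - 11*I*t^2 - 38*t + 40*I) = (t + 7)/(t - 5*I)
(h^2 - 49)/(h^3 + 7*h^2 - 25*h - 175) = (h - 7)/(h^2 - 25)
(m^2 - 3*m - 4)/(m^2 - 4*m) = (m + 1)/m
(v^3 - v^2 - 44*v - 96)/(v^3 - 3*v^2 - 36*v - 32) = (v + 3)/(v + 1)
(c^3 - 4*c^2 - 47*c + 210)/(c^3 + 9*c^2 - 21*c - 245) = (c - 6)/(c + 7)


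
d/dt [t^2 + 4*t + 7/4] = 2*t + 4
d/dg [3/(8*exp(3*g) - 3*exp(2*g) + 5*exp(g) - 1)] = (-72*exp(2*g) + 18*exp(g) - 15)*exp(g)/(8*exp(3*g) - 3*exp(2*g) + 5*exp(g) - 1)^2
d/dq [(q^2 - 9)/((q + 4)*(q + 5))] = (9*q^2 + 58*q + 81)/(q^4 + 18*q^3 + 121*q^2 + 360*q + 400)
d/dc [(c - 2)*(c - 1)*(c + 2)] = 3*c^2 - 2*c - 4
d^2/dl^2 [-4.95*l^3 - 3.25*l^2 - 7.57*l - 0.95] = -29.7*l - 6.5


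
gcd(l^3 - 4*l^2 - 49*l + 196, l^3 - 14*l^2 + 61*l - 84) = l^2 - 11*l + 28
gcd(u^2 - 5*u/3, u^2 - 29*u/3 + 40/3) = u - 5/3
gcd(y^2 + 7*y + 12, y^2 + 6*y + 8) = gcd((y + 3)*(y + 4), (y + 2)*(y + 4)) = y + 4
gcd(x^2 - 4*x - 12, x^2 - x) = 1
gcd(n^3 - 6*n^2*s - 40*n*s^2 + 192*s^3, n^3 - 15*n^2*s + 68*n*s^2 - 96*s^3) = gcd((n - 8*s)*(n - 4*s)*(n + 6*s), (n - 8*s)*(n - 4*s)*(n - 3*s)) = n^2 - 12*n*s + 32*s^2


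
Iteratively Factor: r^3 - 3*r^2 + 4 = (r - 2)*(r^2 - r - 2) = (r - 2)*(r + 1)*(r - 2)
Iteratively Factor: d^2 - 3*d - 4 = (d - 4)*(d + 1)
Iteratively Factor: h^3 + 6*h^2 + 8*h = (h)*(h^2 + 6*h + 8) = h*(h + 2)*(h + 4)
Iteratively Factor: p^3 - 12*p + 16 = (p - 2)*(p^2 + 2*p - 8) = (p - 2)*(p + 4)*(p - 2)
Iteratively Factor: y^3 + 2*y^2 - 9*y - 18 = (y - 3)*(y^2 + 5*y + 6) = (y - 3)*(y + 2)*(y + 3)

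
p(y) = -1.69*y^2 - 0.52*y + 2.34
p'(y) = -3.38*y - 0.52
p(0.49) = 1.68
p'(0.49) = -2.18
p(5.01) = -42.68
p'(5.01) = -17.45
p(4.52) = -34.54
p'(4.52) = -15.80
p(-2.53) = -7.16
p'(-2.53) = 8.03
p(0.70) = 1.15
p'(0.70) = -2.89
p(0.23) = 2.13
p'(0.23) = -1.30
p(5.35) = -48.81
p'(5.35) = -18.60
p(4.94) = -41.47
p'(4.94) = -17.22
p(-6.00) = -55.38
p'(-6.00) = 19.76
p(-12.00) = -234.78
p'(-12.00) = 40.04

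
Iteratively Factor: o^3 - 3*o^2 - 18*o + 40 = (o + 4)*(o^2 - 7*o + 10) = (o - 5)*(o + 4)*(o - 2)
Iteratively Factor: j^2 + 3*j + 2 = (j + 2)*(j + 1)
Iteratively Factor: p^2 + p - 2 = (p + 2)*(p - 1)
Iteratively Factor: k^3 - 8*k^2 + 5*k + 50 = (k - 5)*(k^2 - 3*k - 10) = (k - 5)*(k + 2)*(k - 5)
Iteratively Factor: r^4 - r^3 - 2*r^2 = (r)*(r^3 - r^2 - 2*r) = r^2*(r^2 - r - 2) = r^2*(r - 2)*(r + 1)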